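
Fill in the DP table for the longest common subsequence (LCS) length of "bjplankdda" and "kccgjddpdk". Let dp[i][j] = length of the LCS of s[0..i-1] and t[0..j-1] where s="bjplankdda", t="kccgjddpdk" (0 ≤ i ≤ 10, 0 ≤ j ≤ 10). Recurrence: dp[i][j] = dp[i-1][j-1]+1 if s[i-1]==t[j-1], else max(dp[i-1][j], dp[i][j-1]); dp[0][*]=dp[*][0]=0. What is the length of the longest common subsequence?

   ''  k  c  c  g  j  d  d  p  d  k
''  0  0  0  0  0  0  0  0  0  0  0
 b  0  0  0  0  0  0  0  0  0  0  0
 j  0  0  0  0  0  1  1  1  1  1  1
 p  0  0  0  0  0  1  1  1  2  2  2
 l  0  0  0  0  0  1  1  1  2  2  2
 a  0  0  0  0  0  1  1  1  2  2  2
 n  0  0  0  0  0  1  1  1  2  2  2
 k  0  1  1  1  1  1  1  1  2  2  3
 d  0  1  1  1  1  1  2  2  2  3  3
 d  0  1  1  1  1  1  2  3  3  3  3
 a  0  1  1  1  1  1  2  3  3  3  3

3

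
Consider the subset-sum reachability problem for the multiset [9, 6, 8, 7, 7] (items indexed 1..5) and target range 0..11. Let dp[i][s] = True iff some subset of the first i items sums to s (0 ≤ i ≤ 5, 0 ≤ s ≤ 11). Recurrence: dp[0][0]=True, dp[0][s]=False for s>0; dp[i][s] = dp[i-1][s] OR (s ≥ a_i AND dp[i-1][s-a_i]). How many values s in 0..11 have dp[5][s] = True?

5

i\s   0   1   2   3   4   5   6   7   8   9  10  11
  0   T   F   F   F   F   F   F   F   F   F   F   F
  1   T   F   F   F   F   F   F   F   F   T   F   F
  2   T   F   F   F   F   F   T   F   F   T   F   F
  3   T   F   F   F   F   F   T   F   T   T   F   F
  4   T   F   F   F   F   F   T   T   T   T   F   F
  5   T   F   F   F   F   F   T   T   T   T   F   F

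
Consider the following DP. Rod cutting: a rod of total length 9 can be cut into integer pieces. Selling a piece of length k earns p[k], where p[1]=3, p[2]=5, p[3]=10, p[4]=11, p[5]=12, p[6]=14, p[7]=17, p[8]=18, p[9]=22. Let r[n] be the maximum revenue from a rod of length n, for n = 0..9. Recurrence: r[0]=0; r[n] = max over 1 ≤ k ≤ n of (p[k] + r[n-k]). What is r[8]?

26

   n    0    1    2    3    4    5    6    7    8    9
r[n]    0    3    6   10   13   16   20   23   26   30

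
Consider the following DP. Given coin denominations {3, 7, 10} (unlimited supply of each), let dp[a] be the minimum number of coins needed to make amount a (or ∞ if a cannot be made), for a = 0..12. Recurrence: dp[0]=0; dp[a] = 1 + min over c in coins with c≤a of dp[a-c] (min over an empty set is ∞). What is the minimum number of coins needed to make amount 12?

 a  0  1  2  3  4  5  6  7  8  9 10 11 12
dp  0  -  -  1  -  -  2  1  -  3  1  -  4
(- denotes ∞ / unreachable)

4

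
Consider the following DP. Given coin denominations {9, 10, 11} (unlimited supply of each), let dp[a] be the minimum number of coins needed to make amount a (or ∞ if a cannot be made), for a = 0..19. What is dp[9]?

1

 a  0  1  2  3  4  5  6  7  8  9 10 11 12 13 14 15 16 17 18 19
dp  0  -  -  -  -  -  -  -  -  1  1  1  -  -  -  -  -  -  2  2
(- denotes ∞ / unreachable)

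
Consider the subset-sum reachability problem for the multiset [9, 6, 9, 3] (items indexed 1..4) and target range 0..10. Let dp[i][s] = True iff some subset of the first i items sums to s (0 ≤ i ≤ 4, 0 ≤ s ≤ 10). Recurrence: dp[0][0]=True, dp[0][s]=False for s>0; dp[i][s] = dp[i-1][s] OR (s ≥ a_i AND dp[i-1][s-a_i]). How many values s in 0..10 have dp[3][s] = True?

i\s   0   1   2   3   4   5   6   7   8   9  10
  0   T   F   F   F   F   F   F   F   F   F   F
  1   T   F   F   F   F   F   F   F   F   T   F
  2   T   F   F   F   F   F   T   F   F   T   F
  3   T   F   F   F   F   F   T   F   F   T   F
  4   T   F   F   T   F   F   T   F   F   T   F

3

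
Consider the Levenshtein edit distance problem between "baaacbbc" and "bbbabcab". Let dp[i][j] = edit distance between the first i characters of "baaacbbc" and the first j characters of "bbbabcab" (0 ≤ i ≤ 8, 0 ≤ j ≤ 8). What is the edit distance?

   ''  b  b  b  a  b  c  a  b
''  0  1  2  3  4  5  6  7  8
 b  1  0  1  2  3  4  5  6  7
 a  2  1  1  2  2  3  4  5  6
 a  3  2  2  2  2  3  4  4  5
 a  4  3  3  3  2  3  4  4  5
 c  5  4  4  4  3  3  3  4  5
 b  6  5  4  4  4  3  4  4  4
 b  7  6  5  4  5  4  4  5  4
 c  8  7  6  5  5  5  4  5  5

5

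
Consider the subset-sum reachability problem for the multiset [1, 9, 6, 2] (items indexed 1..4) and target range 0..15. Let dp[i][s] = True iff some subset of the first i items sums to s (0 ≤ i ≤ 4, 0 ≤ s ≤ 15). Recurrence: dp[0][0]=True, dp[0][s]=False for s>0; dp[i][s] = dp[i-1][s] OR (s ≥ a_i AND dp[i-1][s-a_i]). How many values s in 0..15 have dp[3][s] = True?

7

i\s   0   1   2   3   4   5   6   7   8   9  10  11  12  13  14  15
  0   T   F   F   F   F   F   F   F   F   F   F   F   F   F   F   F
  1   T   T   F   F   F   F   F   F   F   F   F   F   F   F   F   F
  2   T   T   F   F   F   F   F   F   F   T   T   F   F   F   F   F
  3   T   T   F   F   F   F   T   T   F   T   T   F   F   F   F   T
  4   T   T   T   T   F   F   T   T   T   T   T   T   T   F   F   T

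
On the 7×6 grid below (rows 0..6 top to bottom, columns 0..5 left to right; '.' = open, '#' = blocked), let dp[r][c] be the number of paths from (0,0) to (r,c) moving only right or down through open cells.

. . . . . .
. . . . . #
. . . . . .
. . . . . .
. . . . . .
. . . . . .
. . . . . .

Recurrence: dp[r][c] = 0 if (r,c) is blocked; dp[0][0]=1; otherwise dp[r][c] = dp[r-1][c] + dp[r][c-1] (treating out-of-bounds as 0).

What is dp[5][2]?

r\c   0   1   2   3   4   5
  0   1   1   1   1   1   1
  1   1   2   3   4   5   0
  2   1   3   6  10  15  15
  3   1   4  10  20  35  50
  4   1   5  15  35  70 120
  5   1   6  21  56 126 246
  6   1   7  28  84 210 456

21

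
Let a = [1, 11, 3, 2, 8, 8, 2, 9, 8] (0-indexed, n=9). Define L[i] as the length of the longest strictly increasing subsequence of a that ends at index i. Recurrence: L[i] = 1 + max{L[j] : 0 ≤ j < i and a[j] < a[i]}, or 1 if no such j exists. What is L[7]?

   i    0    1    2    3    4    5    6    7    8
a[i]    1   11    3    2    8    8    2    9    8
L[i]    1    2    2    2    3    3    2    4    3

4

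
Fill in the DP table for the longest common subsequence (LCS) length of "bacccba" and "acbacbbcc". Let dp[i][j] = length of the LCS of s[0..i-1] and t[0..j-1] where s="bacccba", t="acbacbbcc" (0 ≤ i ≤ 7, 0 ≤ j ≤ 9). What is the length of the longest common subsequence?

5

   ''  a  c  b  a  c  b  b  c  c
''  0  0  0  0  0  0  0  0  0  0
 b  0  0  0  1  1  1  1  1  1  1
 a  0  1  1  1  2  2  2  2  2  2
 c  0  1  2  2  2  3  3  3  3  3
 c  0  1  2  2  2  3  3  3  4  4
 c  0  1  2  2  2  3  3  3  4  5
 b  0  1  2  3  3  3  4  4  4  5
 a  0  1  2  3  4  4  4  4  4  5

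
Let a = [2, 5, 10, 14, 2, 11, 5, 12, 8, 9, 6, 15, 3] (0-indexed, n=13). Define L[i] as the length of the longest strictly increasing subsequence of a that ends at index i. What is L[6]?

   i    0    1    2    3    4    5    6    7    8    9   10   11   12
a[i]    2    5   10   14    2   11    5   12    8    9    6   15    3
L[i]    1    2    3    4    1    4    2    5    3    4    3    6    2

2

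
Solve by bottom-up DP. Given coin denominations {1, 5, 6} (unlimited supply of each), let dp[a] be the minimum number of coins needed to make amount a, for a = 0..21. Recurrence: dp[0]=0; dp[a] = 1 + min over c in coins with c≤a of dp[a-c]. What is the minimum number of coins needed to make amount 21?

4

 a  0  1  2  3  4  5  6  7  8  9 10 11 12 13 14 15 16 17 18 19 20 21
dp  0  1  2  3  4  1  1  2  3  4  2  2  2  3  4  3  3  3  3  4  4  4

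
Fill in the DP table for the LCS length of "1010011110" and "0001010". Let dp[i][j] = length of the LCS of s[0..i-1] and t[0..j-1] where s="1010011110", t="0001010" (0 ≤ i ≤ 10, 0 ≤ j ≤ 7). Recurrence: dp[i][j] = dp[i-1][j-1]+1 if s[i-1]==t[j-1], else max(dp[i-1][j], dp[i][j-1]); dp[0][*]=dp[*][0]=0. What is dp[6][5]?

   ''  0  0  0  1  0  1  0
''  0  0  0  0  0  0  0  0
 1  0  0  0  0  1  1  1  1
 0  0  1  1  1  1  2  2  2
 1  0  1  1  1  2  2  3  3
 0  0  1  2  2  2  3  3  4
 0  0  1  2  3  3  3  3  4
 1  0  1  2  3  4  4  4  4
 1  0  1  2  3  4  4  5  5
 1  0  1  2  3  4  4  5  5
 1  0  1  2  3  4  4  5  5
 0  0  1  2  3  4  5  5  6

4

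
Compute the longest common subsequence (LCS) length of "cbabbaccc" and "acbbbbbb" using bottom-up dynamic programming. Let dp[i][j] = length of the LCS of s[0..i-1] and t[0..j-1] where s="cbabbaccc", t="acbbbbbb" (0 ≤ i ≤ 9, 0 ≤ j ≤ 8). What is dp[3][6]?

   ''  a  c  b  b  b  b  b  b
''  0  0  0  0  0  0  0  0  0
 c  0  0  1  1  1  1  1  1  1
 b  0  0  1  2  2  2  2  2  2
 a  0  1  1  2  2  2  2  2  2
 b  0  1  1  2  3  3  3  3  3
 b  0  1  1  2  3  4  4  4  4
 a  0  1  1  2  3  4  4  4  4
 c  0  1  2  2  3  4  4  4  4
 c  0  1  2  2  3  4  4  4  4
 c  0  1  2  2  3  4  4  4  4

2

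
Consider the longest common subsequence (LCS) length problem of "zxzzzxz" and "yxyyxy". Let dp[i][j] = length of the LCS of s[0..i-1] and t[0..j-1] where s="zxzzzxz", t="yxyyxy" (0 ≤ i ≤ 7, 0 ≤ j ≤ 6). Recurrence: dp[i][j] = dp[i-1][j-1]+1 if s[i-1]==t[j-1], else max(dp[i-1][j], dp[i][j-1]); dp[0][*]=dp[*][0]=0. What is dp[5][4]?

   ''  y  x  y  y  x  y
''  0  0  0  0  0  0  0
 z  0  0  0  0  0  0  0
 x  0  0  1  1  1  1  1
 z  0  0  1  1  1  1  1
 z  0  0  1  1  1  1  1
 z  0  0  1  1  1  1  1
 x  0  0  1  1  1  2  2
 z  0  0  1  1  1  2  2

1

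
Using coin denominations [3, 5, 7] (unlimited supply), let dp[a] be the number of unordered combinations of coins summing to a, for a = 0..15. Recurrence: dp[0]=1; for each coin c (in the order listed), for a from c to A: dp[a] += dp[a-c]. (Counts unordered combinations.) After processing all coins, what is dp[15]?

3

after  coin     0     1     2     3     4     5     6     7     8     9    10    11    12    13    14    15
          3     1     0     0     1     0     0     1     0     0     1     0     0     1     0     0     1
          5     1     0     0     1     0     1     1     0     1     1     1     1     1     1     1     2
          7     1     0     0     1     0     1     1     1     1     1     2     1     2     2     2     3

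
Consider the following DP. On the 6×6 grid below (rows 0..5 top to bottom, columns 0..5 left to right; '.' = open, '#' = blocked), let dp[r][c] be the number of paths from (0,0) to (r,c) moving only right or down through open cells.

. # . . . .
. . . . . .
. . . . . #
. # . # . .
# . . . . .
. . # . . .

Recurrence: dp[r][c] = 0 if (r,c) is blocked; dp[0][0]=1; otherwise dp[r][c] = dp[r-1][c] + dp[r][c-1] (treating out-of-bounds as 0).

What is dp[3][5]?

5

r\c   0   1   2   3   4   5
  0   1   0   0   0   0   0
  1   1   1   1   1   1   1
  2   1   2   3   4   5   0
  3   1   0   3   0   5   5
  4   0   0   3   3   8  13
  5   0   0   0   3  11  24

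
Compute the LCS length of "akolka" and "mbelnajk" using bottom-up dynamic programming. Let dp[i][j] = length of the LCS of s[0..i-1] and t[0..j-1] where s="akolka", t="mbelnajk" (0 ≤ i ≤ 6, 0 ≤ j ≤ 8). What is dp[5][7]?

   ''  m  b  e  l  n  a  j  k
''  0  0  0  0  0  0  0  0  0
 a  0  0  0  0  0  0  1  1  1
 k  0  0  0  0  0  0  1  1  2
 o  0  0  0  0  0  0  1  1  2
 l  0  0  0  0  1  1  1  1  2
 k  0  0  0  0  1  1  1  1  2
 a  0  0  0  0  1  1  2  2  2

1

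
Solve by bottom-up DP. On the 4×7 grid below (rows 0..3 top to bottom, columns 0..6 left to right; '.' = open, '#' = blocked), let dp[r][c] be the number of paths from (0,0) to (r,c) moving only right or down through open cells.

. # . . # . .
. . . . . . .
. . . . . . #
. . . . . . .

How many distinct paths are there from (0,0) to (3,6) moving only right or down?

r\c   0   1   2   3   4   5   6
  0   1   0   0   0   0   0   0
  1   1   1   1   1   1   1   1
  2   1   2   3   4   5   6   0
  3   1   3   6  10  15  21  21

21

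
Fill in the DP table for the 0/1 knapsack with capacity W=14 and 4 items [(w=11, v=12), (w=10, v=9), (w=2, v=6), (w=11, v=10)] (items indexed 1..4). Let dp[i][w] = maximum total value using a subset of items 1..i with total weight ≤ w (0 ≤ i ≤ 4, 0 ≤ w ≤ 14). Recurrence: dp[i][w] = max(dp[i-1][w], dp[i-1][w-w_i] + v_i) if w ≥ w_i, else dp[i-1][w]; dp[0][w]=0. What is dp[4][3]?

i\w   0   1   2   3   4   5   6   7   8   9  10  11  12  13  14
  0   0   0   0   0   0   0   0   0   0   0   0   0   0   0   0
  1   0   0   0   0   0   0   0   0   0   0   0  12  12  12  12
  2   0   0   0   0   0   0   0   0   0   0   9  12  12  12  12
  3   0   0   6   6   6   6   6   6   6   6   9  12  15  18  18
  4   0   0   6   6   6   6   6   6   6   6   9  12  15  18  18

6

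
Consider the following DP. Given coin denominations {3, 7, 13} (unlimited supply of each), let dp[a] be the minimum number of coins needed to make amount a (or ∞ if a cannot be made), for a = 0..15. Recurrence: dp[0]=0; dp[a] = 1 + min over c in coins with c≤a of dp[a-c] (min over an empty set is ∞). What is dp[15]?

 a  0  1  2  3  4  5  6  7  8  9 10 11 12 13 14 15
dp  0  -  -  1  -  -  2  1  -  3  2  -  4  1  2  5
(- denotes ∞ / unreachable)

5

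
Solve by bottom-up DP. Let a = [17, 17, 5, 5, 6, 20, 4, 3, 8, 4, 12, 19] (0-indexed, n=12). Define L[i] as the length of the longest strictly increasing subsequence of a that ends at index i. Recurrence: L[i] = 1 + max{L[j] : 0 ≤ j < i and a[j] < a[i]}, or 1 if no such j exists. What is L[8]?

3

   i    0    1    2    3    4    5    6    7    8    9   10   11
a[i]   17   17    5    5    6   20    4    3    8    4   12   19
L[i]    1    1    1    1    2    3    1    1    3    2    4    5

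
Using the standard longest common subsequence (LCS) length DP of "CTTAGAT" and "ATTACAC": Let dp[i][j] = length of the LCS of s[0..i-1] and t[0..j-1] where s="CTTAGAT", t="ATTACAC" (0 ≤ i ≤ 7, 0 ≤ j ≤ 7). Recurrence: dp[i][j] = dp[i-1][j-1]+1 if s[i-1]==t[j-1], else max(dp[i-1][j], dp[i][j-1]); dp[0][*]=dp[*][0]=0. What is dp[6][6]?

   ''  A  T  T  A  C  A  C
''  0  0  0  0  0  0  0  0
 C  0  0  0  0  0  1  1  1
 T  0  0  1  1  1  1  1  1
 T  0  0  1  2  2  2  2  2
 A  0  1  1  2  3  3  3  3
 G  0  1  1  2  3  3  3  3
 A  0  1  1  2  3  3  4  4
 T  0  1  2  2  3  3  4  4

4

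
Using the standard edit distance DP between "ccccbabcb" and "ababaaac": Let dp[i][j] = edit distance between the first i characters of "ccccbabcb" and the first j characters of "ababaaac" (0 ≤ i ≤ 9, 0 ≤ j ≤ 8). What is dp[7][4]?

   ''  a  b  a  b  a  a  a  c
''  0  1  2  3  4  5  6  7  8
 c  1  1  2  3  4  5  6  7  7
 c  2  2  2  3  4  5  6  7  7
 c  3  3  3  3  4  5  6  7  7
 c  4  4  4  4  4  5  6  7  7
 b  5  5  4  5  4  5  6  7  8
 a  6  5  5  4  5  4  5  6  7
 b  7  6  5  5  4  5  5  6  7
 c  8  7  6  6  5  5  6  6  6
 b  9  8  7  7  6  6  6  7  7

4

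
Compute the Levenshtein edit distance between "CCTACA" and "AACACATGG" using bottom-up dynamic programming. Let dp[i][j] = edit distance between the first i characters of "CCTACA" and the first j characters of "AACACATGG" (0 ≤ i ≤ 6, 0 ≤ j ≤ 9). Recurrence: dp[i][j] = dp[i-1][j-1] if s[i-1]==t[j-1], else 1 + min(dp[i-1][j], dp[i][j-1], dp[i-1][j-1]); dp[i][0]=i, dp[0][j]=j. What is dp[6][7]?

4

   ''  A  A  C  A  C  A  T  G  G
''  0  1  2  3  4  5  6  7  8  9
 C  1  1  2  2  3  4  5  6  7  8
 C  2  2  2  2  3  3  4  5  6  7
 T  3  3  3  3  3  4  4  4  5  6
 A  4  3  3  4  3  4  4  5  5  6
 C  5  4  4  3  4  3  4  5  6  6
 A  6  5  4  4  3  4  3  4  5  6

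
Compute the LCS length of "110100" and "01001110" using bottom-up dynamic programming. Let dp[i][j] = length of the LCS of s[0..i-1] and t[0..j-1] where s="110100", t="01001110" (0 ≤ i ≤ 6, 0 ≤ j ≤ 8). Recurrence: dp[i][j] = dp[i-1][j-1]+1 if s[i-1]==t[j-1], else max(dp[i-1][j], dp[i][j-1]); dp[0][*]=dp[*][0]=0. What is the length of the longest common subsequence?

   ''  0  1  0  0  1  1  1  0
''  0  0  0  0  0  0  0  0  0
 1  0  0  1  1  1  1  1  1  1
 1  0  0  1  1  1  2  2  2  2
 0  0  1  1  2  2  2  2  2  3
 1  0  1  2  2  2  3  3  3  3
 0  0  1  2  3  3  3  3  3  4
 0  0  1  2  3  4  4  4  4  4

4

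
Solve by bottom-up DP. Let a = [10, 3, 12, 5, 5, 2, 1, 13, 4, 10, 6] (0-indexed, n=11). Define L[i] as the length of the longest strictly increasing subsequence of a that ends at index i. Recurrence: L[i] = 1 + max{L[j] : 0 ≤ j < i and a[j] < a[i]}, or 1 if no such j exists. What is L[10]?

3

   i    0    1    2    3    4    5    6    7    8    9   10
a[i]   10    3   12    5    5    2    1   13    4   10    6
L[i]    1    1    2    2    2    1    1    3    2    3    3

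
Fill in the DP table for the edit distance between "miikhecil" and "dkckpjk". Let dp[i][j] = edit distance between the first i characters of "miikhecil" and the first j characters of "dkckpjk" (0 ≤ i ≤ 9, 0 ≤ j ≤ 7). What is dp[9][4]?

7

   ''  d  k  c  k  p  j  k
''  0  1  2  3  4  5  6  7
 m  1  1  2  3  4  5  6  7
 i  2  2  2  3  4  5  6  7
 i  3  3  3  3  4  5  6  7
 k  4  4  3  4  3  4  5  6
 h  5  5  4  4  4  4  5  6
 e  6  6  5  5  5  5  5  6
 c  7  7  6  5  6  6  6  6
 i  8  8  7  6  6  7  7  7
 l  9  9  8  7  7  7  8  8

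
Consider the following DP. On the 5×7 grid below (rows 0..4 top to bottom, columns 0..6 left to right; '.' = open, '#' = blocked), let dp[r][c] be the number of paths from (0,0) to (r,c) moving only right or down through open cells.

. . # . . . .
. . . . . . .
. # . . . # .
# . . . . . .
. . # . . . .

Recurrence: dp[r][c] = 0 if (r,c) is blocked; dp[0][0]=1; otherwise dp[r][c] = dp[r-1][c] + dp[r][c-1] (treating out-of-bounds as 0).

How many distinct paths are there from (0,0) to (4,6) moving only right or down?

r\c   0   1   2   3   4   5   6
  0   1   1   0   0   0   0   0
  1   1   2   2   2   2   2   2
  2   1   0   2   4   6   0   2
  3   0   0   2   6  12  12  14
  4   0   0   0   6  18  30  44

44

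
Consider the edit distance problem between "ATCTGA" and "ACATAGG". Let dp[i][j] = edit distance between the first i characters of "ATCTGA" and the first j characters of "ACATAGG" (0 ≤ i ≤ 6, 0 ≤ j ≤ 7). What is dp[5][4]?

3

   ''  A  C  A  T  A  G  G
''  0  1  2  3  4  5  6  7
 A  1  0  1  2  3  4  5  6
 T  2  1  1  2  2  3  4  5
 C  3  2  1  2  3  3  4  5
 T  4  3  2  2  2  3  4  5
 G  5  4  3  3  3  3  3  4
 A  6  5  4  3  4  3  4  4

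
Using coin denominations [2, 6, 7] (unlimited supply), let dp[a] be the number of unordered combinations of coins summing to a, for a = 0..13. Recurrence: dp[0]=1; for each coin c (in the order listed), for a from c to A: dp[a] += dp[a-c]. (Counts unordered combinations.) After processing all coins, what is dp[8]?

2

after  coin     0     1     2     3     4     5     6     7     8     9    10    11    12    13
          2     1     0     1     0     1     0     1     0     1     0     1     0     1     0
          6     1     0     1     0     1     0     2     0     2     0     2     0     3     0
          7     1     0     1     0     1     0     2     1     2     1     2     1     3     2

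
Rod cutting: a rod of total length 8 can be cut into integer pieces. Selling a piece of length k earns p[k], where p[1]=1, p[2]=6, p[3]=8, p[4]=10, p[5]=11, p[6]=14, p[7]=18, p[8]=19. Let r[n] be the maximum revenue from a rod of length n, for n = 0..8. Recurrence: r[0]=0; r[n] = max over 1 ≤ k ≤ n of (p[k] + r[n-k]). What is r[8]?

   n    0    1    2    3    4    5    6    7    8
r[n]    0    1    6    8   12   14   18   20   24

24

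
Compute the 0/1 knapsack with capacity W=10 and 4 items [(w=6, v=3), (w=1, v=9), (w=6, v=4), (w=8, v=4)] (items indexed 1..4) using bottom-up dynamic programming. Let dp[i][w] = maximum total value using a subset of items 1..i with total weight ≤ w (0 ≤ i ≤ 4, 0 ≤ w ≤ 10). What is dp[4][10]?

13

i\w   0   1   2   3   4   5   6   7   8   9  10
  0   0   0   0   0   0   0   0   0   0   0   0
  1   0   0   0   0   0   0   3   3   3   3   3
  2   0   9   9   9   9   9   9  12  12  12  12
  3   0   9   9   9   9   9   9  13  13  13  13
  4   0   9   9   9   9   9   9  13  13  13  13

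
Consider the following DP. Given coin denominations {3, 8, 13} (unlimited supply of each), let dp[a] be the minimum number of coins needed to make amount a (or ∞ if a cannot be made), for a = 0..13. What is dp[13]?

1

 a  0  1  2  3  4  5  6  7  8  9 10 11 12 13
dp  0  -  -  1  -  -  2  -  1  3  -  2  4  1
(- denotes ∞ / unreachable)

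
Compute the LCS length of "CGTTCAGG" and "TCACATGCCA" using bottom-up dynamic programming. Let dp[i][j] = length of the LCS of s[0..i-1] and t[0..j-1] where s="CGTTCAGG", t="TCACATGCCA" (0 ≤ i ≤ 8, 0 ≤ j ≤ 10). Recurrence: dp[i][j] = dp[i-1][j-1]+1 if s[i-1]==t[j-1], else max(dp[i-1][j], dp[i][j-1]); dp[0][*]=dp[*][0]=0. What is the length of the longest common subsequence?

4

   ''  T  C  A  C  A  T  G  C  C  A
''  0  0  0  0  0  0  0  0  0  0  0
 C  0  0  1  1  1  1  1  1  1  1  1
 G  0  0  1  1  1  1  1  2  2  2  2
 T  0  1  1  1  1  1  2  2  2  2  2
 T  0  1  1  1  1  1  2  2  2  2  2
 C  0  1  2  2  2  2  2  2  3  3  3
 A  0  1  2  3  3  3  3  3  3  3  4
 G  0  1  2  3  3  3  3  4  4  4  4
 G  0  1  2  3  3  3  3  4  4  4  4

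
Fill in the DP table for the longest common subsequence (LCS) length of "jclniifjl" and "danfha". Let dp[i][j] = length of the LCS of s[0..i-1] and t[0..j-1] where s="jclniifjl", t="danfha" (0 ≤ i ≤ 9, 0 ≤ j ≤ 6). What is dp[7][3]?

1

   ''  d  a  n  f  h  a
''  0  0  0  0  0  0  0
 j  0  0  0  0  0  0  0
 c  0  0  0  0  0  0  0
 l  0  0  0  0  0  0  0
 n  0  0  0  1  1  1  1
 i  0  0  0  1  1  1  1
 i  0  0  0  1  1  1  1
 f  0  0  0  1  2  2  2
 j  0  0  0  1  2  2  2
 l  0  0  0  1  2  2  2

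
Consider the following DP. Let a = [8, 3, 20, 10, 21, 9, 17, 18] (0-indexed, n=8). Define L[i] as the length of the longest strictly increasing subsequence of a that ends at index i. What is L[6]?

3

   i    0    1    2    3    4    5    6    7
a[i]    8    3   20   10   21    9   17   18
L[i]    1    1    2    2    3    2    3    4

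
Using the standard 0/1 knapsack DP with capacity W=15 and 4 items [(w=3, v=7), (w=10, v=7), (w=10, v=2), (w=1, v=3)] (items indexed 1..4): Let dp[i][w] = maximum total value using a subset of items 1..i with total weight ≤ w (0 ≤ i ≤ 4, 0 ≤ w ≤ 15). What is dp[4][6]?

i\w   0   1   2   3   4   5   6   7   8   9  10  11  12  13  14  15
  0   0   0   0   0   0   0   0   0   0   0   0   0   0   0   0   0
  1   0   0   0   7   7   7   7   7   7   7   7   7   7   7   7   7
  2   0   0   0   7   7   7   7   7   7   7   7   7   7  14  14  14
  3   0   0   0   7   7   7   7   7   7   7   7   7   7  14  14  14
  4   0   3   3   7  10  10  10  10  10  10  10  10  10  14  17  17

10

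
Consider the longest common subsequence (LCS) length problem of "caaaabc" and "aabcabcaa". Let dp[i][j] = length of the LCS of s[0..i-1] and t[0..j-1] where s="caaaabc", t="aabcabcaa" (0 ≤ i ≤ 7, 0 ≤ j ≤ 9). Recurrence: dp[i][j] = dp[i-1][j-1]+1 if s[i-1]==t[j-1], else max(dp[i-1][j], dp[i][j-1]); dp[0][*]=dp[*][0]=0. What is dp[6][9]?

4

   ''  a  a  b  c  a  b  c  a  a
''  0  0  0  0  0  0  0  0  0  0
 c  0  0  0  0  1  1  1  1  1  1
 a  0  1  1  1  1  2  2  2  2  2
 a  0  1  2  2  2  2  2  2  3  3
 a  0  1  2  2  2  3  3  3  3  4
 a  0  1  2  2  2  3  3  3  4  4
 b  0  1  2  3  3  3  4  4  4  4
 c  0  1  2  3  4  4  4  5  5  5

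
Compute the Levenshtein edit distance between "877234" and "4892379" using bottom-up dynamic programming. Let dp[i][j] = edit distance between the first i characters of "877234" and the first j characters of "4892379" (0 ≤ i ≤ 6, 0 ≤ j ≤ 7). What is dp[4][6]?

5

   ''  4  8  9  2  3  7  9
''  0  1  2  3  4  5  6  7
 8  1  1  1  2  3  4  5  6
 7  2  2  2  2  3  4  4  5
 7  3  3  3  3  3  4  4  5
 2  4  4  4  4  3  4  5  5
 3  5  5  5  5  4  3  4  5
 4  6  5  6  6  5  4  4  5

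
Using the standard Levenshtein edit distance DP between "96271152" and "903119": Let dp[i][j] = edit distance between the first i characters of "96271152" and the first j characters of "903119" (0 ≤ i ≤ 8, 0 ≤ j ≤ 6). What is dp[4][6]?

   ''  9  0  3  1  1  9
''  0  1  2  3  4  5  6
 9  1  0  1  2  3  4  5
 6  2  1  1  2  3  4  5
 2  3  2  2  2  3  4  5
 7  4  3  3  3  3  4  5
 1  5  4  4  4  3  3  4
 1  6  5  5  5  4  3  4
 5  7  6  6  6  5  4  4
 2  8  7  7  7  6  5  5

5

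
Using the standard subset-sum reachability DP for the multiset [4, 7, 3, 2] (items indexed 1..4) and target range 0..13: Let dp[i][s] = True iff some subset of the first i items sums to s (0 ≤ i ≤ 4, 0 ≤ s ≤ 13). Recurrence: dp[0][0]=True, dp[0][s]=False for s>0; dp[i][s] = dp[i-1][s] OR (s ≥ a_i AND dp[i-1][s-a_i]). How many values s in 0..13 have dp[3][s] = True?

i\s   0   1   2   3   4   5   6   7   8   9  10  11  12  13
  0   T   F   F   F   F   F   F   F   F   F   F   F   F   F
  1   T   F   F   F   T   F   F   F   F   F   F   F   F   F
  2   T   F   F   F   T   F   F   T   F   F   F   T   F   F
  3   T   F   F   T   T   F   F   T   F   F   T   T   F   F
  4   T   F   T   T   T   T   T   T   F   T   T   T   T   T

6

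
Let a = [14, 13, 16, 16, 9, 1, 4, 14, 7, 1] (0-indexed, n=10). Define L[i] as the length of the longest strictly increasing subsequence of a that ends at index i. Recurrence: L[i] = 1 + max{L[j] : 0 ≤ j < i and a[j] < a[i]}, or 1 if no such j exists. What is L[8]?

   i    0    1    2    3    4    5    6    7    8    9
a[i]   14   13   16   16    9    1    4   14    7    1
L[i]    1    1    2    2    1    1    2    3    3    1

3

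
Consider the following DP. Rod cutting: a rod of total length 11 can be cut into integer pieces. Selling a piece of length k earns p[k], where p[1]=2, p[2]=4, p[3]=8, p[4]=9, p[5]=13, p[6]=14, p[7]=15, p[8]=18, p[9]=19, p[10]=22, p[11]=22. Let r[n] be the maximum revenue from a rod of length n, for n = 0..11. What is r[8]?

21

   n    0    1    2    3    4    5    6    7    8    9   10   11
r[n]    0    2    4    8   10   13   16   18   21   24   26   29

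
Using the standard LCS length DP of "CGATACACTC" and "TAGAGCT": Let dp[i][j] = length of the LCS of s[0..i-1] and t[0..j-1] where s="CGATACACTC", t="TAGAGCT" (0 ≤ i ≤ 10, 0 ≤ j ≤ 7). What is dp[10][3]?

2

   ''  T  A  G  A  G  C  T
''  0  0  0  0  0  0  0  0
 C  0  0  0  0  0  0  1  1
 G  0  0  0  1  1  1  1  1
 A  0  0  1  1  2  2  2  2
 T  0  1  1  1  2  2  2  3
 A  0  1  2  2  2  2  2  3
 C  0  1  2  2  2  2  3  3
 A  0  1  2  2  3  3  3  3
 C  0  1  2  2  3  3  4  4
 T  0  1  2  2  3  3  4  5
 C  0  1  2  2  3  3  4  5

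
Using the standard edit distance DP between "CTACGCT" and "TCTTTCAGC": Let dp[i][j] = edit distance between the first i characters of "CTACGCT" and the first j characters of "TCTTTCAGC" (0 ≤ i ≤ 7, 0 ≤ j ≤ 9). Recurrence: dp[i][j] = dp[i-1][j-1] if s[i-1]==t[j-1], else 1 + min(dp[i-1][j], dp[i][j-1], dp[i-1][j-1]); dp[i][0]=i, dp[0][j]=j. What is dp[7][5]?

   ''  T  C  T  T  T  C  A  G  C
''  0  1  2  3  4  5  6  7  8  9
 C  1  1  1  2  3  4  5  6  7  8
 T  2  1  2  1  2  3  4  5  6  7
 A  3  2  2  2  2  3  4  4  5  6
 C  4  3  2  3  3  3  3  4  5  5
 G  5  4  3  3  4  4  4  4  4  5
 C  6  5  4  4  4  5  4  5  5  4
 T  7  6  5  4  4  4  5  5  6  5

4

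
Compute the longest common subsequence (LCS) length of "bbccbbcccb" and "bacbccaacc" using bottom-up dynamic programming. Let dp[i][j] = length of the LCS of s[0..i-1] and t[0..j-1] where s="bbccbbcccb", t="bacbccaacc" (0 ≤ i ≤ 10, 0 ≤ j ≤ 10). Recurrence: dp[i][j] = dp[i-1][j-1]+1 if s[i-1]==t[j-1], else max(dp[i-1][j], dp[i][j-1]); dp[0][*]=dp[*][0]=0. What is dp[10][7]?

   ''  b  a  c  b  c  c  a  a  c  c
''  0  0  0  0  0  0  0  0  0  0  0
 b  0  1  1  1  1  1  1  1  1  1  1
 b  0  1  1  1  2  2  2  2  2  2  2
 c  0  1  1  2  2  3  3  3  3  3  3
 c  0  1  1  2  2  3  4  4  4  4  4
 b  0  1  1  2  3  3  4  4  4  4  4
 b  0  1  1  2  3  3  4  4  4  4  4
 c  0  1  1  2  3  4  4  4  4  5  5
 c  0  1  1  2  3  4  5  5  5  5  6
 c  0  1  1  2  3  4  5  5  5  6  6
 b  0  1  1  2  3  4  5  5  5  6  6

5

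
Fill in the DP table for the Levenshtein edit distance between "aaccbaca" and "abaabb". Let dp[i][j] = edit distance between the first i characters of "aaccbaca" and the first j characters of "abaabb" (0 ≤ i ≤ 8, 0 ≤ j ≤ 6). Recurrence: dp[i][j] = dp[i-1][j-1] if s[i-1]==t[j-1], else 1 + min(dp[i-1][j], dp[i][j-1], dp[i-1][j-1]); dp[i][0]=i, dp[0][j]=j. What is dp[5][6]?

3

   ''  a  b  a  a  b  b
''  0  1  2  3  4  5  6
 a  1  0  1  2  3  4  5
 a  2  1  1  1  2  3  4
 c  3  2  2  2  2  3  4
 c  4  3  3  3  3  3  4
 b  5  4  3  4  4  3  3
 a  6  5  4  3  4  4  4
 c  7  6  5  4  4  5  5
 a  8  7  6  5  4  5  6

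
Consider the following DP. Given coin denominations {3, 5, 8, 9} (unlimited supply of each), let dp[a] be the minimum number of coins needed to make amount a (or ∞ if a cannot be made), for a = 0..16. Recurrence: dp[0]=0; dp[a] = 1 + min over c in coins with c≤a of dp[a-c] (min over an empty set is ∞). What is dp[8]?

 a  0  1  2  3  4  5  6  7  8  9 10 11 12 13 14 15 16
dp  0  -  -  1  -  1  2  -  1  1  2  2  2  2  2  3  2
(- denotes ∞ / unreachable)

1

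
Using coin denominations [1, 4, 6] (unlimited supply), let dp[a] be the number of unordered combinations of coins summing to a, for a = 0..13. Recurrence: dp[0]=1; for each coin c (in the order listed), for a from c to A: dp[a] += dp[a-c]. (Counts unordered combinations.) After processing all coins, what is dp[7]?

3

after  coin     0     1     2     3     4     5     6     7     8     9    10    11    12    13
          1     1     1     1     1     1     1     1     1     1     1     1     1     1     1
          4     1     1     1     1     2     2     2     2     3     3     3     3     4     4
          6     1     1     1     1     2     2     3     3     4     4     5     5     7     7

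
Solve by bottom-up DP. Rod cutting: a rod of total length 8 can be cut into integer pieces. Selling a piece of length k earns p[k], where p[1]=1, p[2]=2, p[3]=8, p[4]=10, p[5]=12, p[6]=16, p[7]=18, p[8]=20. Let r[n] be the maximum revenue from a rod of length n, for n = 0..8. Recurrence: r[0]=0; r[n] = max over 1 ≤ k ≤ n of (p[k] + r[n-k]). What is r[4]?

   n    0    1    2    3    4    5    6    7    8
r[n]    0    1    2    8   10   12   16   18   20

10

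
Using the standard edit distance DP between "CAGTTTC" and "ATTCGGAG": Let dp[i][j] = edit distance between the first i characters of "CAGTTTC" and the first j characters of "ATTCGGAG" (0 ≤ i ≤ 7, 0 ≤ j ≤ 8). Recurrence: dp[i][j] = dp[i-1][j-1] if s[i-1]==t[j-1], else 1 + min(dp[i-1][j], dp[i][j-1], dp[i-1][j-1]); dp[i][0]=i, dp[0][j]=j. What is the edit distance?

   ''  A  T  T  C  G  G  A  G
''  0  1  2  3  4  5  6  7  8
 C  1  1  2  3  3  4  5  6  7
 A  2  1  2  3  4  4  5  5  6
 G  3  2  2  3  4  4  4  5  5
 T  4  3  2  2  3  4  5  5  6
 T  5  4  3  2  3  4  5  6  6
 T  6  5  4  3  3  4  5  6  7
 C  7  6  5  4  3  4  5  6  7

7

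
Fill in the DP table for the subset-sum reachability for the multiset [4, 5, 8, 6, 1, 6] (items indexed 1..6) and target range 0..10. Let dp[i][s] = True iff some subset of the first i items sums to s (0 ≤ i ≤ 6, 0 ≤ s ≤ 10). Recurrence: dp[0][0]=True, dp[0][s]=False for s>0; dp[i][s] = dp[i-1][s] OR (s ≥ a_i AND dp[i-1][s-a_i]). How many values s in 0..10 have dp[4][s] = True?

i\s   0   1   2   3   4   5   6   7   8   9  10
  0   T   F   F   F   F   F   F   F   F   F   F
  1   T   F   F   F   T   F   F   F   F   F   F
  2   T   F   F   F   T   T   F   F   F   T   F
  3   T   F   F   F   T   T   F   F   T   T   F
  4   T   F   F   F   T   T   T   F   T   T   T
  5   T   T   F   F   T   T   T   T   T   T   T
  6   T   T   F   F   T   T   T   T   T   T   T

7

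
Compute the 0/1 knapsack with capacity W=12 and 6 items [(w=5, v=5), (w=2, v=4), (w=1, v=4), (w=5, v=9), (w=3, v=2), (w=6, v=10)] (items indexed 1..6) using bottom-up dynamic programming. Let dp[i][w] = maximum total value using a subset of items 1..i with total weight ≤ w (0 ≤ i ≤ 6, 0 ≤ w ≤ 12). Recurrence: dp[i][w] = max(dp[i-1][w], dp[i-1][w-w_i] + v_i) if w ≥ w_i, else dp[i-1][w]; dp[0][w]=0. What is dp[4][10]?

i\w   0   1   2   3   4   5   6   7   8   9  10  11  12
  0   0   0   0   0   0   0   0   0   0   0   0   0   0
  1   0   0   0   0   0   5   5   5   5   5   5   5   5
  2   0   0   4   4   4   5   5   9   9   9   9   9   9
  3   0   4   4   8   8   8   9   9  13  13  13  13  13
  4   0   4   4   8   8   9  13  13  17  17  17  18  18
  5   0   4   4   8   8   9  13  13  17  17  17  19  19
  6   0   4   4   8   8   9  13  14  17  18  18  19  23

17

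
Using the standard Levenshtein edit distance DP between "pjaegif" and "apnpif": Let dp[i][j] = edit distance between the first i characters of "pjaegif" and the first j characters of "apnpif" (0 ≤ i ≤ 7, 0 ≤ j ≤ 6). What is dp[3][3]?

3

   ''  a  p  n  p  i  f
''  0  1  2  3  4  5  6
 p  1  1  1  2  3  4  5
 j  2  2  2  2  3  4  5
 a  3  2  3  3  3  4  5
 e  4  3  3  4  4  4  5
 g  5  4  4  4  5  5  5
 i  6  5  5  5  5  5  6
 f  7  6  6  6  6  6  5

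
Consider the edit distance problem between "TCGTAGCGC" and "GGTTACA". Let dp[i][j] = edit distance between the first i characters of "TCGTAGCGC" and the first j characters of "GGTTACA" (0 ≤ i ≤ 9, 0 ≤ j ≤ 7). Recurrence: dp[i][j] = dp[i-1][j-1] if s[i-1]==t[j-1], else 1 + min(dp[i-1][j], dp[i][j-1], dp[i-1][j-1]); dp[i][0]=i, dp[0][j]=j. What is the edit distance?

6

   ''  G  G  T  T  A  C  A
''  0  1  2  3  4  5  6  7
 T  1  1  2  2  3  4  5  6
 C  2  2  2  3  3  4  4  5
 G  3  2  2  3  4  4  5  5
 T  4  3  3  2  3  4  5  6
 A  5  4  4  3  3  3  4  5
 G  6  5  4  4  4  4  4  5
 C  7  6  5  5  5  5  4  5
 G  8  7  6  6  6  6  5  5
 C  9  8  7  7  7  7  6  6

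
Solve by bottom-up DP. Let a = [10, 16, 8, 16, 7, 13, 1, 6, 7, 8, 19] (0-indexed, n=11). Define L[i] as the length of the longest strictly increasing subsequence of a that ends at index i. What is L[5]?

2

   i    0    1    2    3    4    5    6    7    8    9   10
a[i]   10   16    8   16    7   13    1    6    7    8   19
L[i]    1    2    1    2    1    2    1    2    3    4    5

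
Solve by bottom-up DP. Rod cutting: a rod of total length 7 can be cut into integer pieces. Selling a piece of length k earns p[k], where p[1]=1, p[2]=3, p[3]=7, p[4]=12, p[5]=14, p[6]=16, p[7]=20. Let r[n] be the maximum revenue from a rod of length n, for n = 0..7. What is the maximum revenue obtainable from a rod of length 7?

   n    0    1    2    3    4    5    6    7
r[n]    0    1    3    7   12   14   16   20

20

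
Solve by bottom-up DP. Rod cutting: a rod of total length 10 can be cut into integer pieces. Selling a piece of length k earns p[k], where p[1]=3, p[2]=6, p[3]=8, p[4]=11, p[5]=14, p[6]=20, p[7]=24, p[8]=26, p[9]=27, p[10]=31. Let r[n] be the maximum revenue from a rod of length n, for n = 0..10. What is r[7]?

24

   n    0    1    2    3    4    5    6    7    8    9   10
r[n]    0    3    6    9   12   15   20   24   27   30   33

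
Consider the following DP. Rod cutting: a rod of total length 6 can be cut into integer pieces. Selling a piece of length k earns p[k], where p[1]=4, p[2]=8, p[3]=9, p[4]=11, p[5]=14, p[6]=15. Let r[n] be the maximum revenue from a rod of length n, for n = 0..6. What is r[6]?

   n    0    1    2    3    4    5    6
r[n]    0    4    8   12   16   20   24

24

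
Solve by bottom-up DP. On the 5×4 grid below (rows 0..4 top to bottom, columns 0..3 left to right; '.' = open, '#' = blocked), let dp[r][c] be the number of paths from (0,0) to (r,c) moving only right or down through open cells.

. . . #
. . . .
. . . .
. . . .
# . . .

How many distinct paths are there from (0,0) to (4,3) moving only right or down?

r\c   0   1   2   3
  0   1   1   1   0
  1   1   2   3   3
  2   1   3   6   9
  3   1   4  10  19
  4   0   4  14  33

33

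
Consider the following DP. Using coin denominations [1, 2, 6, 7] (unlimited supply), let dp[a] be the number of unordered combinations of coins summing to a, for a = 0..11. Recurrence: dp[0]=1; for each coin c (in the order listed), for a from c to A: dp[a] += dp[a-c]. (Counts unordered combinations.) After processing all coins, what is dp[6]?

5

after  coin     0     1     2     3     4     5     6     7     8     9    10    11
          1     1     1     1     1     1     1     1     1     1     1     1     1
          2     1     1     2     2     3     3     4     4     5     5     6     6
          6     1     1     2     2     3     3     5     5     7     7     9     9
          7     1     1     2     2     3     3     5     6     8     9    11    12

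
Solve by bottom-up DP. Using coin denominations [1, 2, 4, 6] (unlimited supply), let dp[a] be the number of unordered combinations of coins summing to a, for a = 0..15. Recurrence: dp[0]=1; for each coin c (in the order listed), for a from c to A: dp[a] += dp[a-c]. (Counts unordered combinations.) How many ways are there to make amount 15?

31

after  coin     0     1     2     3     4     5     6     7     8     9    10    11    12    13    14    15
          1     1     1     1     1     1     1     1     1     1     1     1     1     1     1     1     1
          2     1     1     2     2     3     3     4     4     5     5     6     6     7     7     8     8
          4     1     1     2     2     4     4     6     6     9     9    12    12    16    16    20    20
          6     1     1     2     2     4     4     7     7    11    11    16    16    23    23    31    31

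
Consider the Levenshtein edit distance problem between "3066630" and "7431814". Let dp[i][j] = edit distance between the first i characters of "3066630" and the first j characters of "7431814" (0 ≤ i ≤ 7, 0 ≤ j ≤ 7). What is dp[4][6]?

5

   ''  7  4  3  1  8  1  4
''  0  1  2  3  4  5  6  7
 3  1  1  2  2  3  4  5  6
 0  2  2  2  3  3  4  5  6
 6  3  3  3  3  4  4  5  6
 6  4  4  4  4  4  5  5  6
 6  5  5  5  5  5  5  6  6
 3  6  6  6  5  6  6  6  7
 0  7  7  7  6  6  7  7  7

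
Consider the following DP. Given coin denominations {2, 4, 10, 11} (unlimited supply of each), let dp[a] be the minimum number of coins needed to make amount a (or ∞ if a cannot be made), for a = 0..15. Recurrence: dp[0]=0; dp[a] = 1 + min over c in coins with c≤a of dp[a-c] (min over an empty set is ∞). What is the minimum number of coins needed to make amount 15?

2

 a  0  1  2  3  4  5  6  7  8  9 10 11 12 13 14 15
dp  0  -  1  -  1  -  2  -  2  -  1  1  2  2  2  2
(- denotes ∞ / unreachable)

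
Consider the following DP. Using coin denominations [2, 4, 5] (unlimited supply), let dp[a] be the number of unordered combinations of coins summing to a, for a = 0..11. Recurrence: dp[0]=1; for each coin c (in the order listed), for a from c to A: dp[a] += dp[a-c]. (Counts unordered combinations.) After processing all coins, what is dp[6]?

2

after  coin     0     1     2     3     4     5     6     7     8     9    10    11
          2     1     0     1     0     1     0     1     0     1     0     1     0
          4     1     0     1     0     2     0     2     0     3     0     3     0
          5     1     0     1     0     2     1     2     1     3     2     4     2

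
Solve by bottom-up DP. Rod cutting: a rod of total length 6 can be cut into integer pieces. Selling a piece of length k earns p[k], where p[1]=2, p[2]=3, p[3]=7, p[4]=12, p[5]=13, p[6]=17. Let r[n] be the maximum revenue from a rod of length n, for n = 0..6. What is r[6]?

   n    0    1    2    3    4    5    6
r[n]    0    2    4    7   12   14   17

17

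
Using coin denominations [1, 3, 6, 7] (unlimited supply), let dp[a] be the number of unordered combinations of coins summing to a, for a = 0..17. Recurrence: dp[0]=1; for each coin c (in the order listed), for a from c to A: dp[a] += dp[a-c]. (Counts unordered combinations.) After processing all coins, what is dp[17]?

after  coin     0     1     2     3     4     5     6     7     8     9    10    11    12    13    14    15    16    17
          1     1     1     1     1     1     1     1     1     1     1     1     1     1     1     1     1     1     1
          3     1     1     1     2     2     2     3     3     3     4     4     4     5     5     5     6     6     6
          6     1     1     1     2     2     2     4     4     4     6     6     6     9     9     9    12    12    12
          7     1     1     1     2     2     2     4     5     5     7     8     8    11    13    14    17    19    20

20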